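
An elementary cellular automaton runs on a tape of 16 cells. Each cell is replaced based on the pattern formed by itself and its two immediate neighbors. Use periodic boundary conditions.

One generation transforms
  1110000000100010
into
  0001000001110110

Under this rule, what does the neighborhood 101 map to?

0

At position 15 the neighborhood is 101; the next row has 0 there.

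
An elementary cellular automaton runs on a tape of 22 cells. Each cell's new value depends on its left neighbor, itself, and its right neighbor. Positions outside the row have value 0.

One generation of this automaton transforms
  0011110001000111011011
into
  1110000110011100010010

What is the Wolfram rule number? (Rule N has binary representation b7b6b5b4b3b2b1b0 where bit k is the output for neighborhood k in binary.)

position 3: 111 → 0  (bit 7 = 0)
position 5: 110 → 0  (bit 6 = 0)
position 16: 101 → 0  (bit 5 = 0)
position 6: 100 → 0  (bit 4 = 0)
position 2: 011 → 1  (bit 3 = 1)
position 9: 010 → 0  (bit 2 = 0)
position 1: 001 → 1  (bit 1 = 1)
position 0: 000 → 1  (bit 0 = 1)
bits b7..b0 = 00001011 = 11

11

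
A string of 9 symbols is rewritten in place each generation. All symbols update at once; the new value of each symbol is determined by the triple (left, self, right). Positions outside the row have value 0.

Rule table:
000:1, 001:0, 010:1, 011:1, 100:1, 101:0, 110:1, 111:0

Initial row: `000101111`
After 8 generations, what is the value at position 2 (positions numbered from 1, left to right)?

generation 1: 110101001
generation 2: 110101101
generation 3: 110101101  (fixed point — unchanged through generation 8)
position 2 holds 1

1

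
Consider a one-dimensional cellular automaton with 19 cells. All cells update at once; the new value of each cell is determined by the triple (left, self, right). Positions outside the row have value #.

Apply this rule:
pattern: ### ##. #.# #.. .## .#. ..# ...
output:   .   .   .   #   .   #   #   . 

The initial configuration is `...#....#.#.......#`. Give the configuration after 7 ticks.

#.###..##.##.....#.
.....##.....#...##.
#...#..#...###.#...
.#.######.#....##.#
.#........##..#....
.##......#..####..#
...#....####....##.

...#....####....##.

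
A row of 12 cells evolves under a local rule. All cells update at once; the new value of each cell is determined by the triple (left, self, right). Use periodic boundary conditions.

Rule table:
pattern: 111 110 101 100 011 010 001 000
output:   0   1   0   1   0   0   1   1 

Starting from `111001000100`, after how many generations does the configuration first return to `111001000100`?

24

generation 1: 001110111011
generation 2: 110010001001
generation 3: 011101110110
generation 4: 100100010011
generation 5: 111011101100
generation 6: 001000100111
generation 7: 110111011001
generation 8: 010001001110
generation 9: 101110110011
generation 10: 100010011100
generation 11: 011101100111
generation 12: 000100111001
generation 13: 111011001110
generation 14: 001001110010
generation 15: 110110011101
generation 16: 010011100100
generation 17: 101100111011
generation 18: 100111001000
generation 19: 011001110111
generation 20: 001110010001
generation 21: 110011101110
generation 22: 011100100010
generation 23: 100111011101
generation 24: 111001000100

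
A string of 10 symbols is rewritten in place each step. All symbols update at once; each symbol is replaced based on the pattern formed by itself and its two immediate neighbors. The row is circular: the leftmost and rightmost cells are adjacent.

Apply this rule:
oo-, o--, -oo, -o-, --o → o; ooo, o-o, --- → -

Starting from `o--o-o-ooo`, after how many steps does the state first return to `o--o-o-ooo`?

2

oooo-o-o--
o--o-o-ooo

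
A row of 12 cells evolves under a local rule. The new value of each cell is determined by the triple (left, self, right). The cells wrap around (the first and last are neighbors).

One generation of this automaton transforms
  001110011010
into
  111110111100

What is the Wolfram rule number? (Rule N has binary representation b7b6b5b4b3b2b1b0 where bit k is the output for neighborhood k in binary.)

235

position 3: 111 → 1  (bit 7 = 1)
position 4: 110 → 1  (bit 6 = 1)
position 9: 101 → 1  (bit 5 = 1)
position 5: 100 → 0  (bit 4 = 0)
position 2: 011 → 1  (bit 3 = 1)
position 10: 010 → 0  (bit 2 = 0)
position 1: 001 → 1  (bit 1 = 1)
position 0: 000 → 1  (bit 0 = 1)
bits b7..b0 = 11101011 = 235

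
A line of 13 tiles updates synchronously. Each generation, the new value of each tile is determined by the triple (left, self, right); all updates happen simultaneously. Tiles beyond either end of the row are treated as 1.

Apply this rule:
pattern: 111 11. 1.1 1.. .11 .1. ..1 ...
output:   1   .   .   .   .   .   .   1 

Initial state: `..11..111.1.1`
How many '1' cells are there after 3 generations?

5

.......1.....
.11111...111.
..111..1..1..
count of 1: 5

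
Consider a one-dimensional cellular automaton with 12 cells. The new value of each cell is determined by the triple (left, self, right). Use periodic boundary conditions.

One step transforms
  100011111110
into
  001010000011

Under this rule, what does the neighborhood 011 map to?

At position 4 the neighborhood is 011; the next row has 1 there.

1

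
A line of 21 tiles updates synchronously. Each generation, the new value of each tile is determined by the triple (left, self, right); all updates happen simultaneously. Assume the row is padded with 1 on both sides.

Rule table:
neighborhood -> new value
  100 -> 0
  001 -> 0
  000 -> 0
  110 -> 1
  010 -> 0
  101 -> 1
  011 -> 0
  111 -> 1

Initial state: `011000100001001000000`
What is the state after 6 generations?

generation 1: 101000000000000000000
generation 2: 110000000000000000000
generation 3: 110000000000000000000  (fixed point — unchanged through generation 6)

110000000000000000000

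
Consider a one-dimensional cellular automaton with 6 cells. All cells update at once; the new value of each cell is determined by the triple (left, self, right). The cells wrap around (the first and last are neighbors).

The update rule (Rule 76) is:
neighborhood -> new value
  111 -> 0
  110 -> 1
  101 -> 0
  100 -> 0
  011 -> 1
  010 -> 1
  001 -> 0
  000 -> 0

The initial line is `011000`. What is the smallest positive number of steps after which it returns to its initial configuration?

step 1: 011000

1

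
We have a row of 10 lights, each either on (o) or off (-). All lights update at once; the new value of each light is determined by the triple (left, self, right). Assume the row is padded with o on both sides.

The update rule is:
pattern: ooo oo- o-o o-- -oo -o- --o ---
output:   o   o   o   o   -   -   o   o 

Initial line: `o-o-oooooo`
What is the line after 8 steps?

oo-o-ooooo
ooo-o-oooo
oooo-o-ooo
ooooo-o-oo
oooooo-o-o
ooooooo-o-
oooooooo-o
ooooooooo-

ooooooooo-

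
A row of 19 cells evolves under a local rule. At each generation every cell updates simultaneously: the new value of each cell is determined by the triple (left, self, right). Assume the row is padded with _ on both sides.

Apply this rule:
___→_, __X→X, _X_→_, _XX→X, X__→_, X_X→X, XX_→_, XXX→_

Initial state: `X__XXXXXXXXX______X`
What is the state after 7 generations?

___________X_______

__XX_____________X_
_XX_____________X__
XX_____________X___
X_____________X____
_____________X_____
____________X______
___________X_______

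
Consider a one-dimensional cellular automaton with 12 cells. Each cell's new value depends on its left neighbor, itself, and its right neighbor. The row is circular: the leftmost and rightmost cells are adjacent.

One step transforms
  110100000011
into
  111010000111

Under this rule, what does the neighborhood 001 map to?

At position 9 the neighborhood is 001; the next row has 1 there.

1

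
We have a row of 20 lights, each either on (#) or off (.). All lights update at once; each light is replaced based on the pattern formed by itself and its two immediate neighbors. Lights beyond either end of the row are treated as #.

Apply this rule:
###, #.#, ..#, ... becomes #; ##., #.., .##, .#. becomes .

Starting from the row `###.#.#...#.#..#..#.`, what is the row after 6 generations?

##.#.#..##.#..#..#.#
#.#.#..#..#..#..#.#.
.#.#..#..#..#..#.#.#
#.#..#..#..#..#.#.#.
.#..#..#..#..#.#.#.#
#..#..#..#..#.#.#.#.

#..#..#..#..#.#.#.#.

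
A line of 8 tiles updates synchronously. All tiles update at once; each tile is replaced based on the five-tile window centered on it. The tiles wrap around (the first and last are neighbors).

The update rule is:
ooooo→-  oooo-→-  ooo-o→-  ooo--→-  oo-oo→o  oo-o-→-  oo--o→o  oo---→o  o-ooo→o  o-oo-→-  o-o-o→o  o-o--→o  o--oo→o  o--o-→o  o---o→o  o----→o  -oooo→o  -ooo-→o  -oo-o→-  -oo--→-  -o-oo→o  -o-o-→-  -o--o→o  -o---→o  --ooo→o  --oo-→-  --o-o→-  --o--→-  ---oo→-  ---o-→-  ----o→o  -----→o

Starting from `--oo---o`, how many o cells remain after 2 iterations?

oo--oo--
--oo--oo
count of o: 4

4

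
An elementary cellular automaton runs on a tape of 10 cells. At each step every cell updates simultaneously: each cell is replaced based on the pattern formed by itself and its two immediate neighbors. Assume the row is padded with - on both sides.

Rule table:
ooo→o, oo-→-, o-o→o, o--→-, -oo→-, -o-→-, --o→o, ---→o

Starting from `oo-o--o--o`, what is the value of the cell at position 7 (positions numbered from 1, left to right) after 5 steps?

-

--o--o--o-
oo--o--o--
---o--o--o
ooo--o--o-
-o--o--o--
position 7 holds -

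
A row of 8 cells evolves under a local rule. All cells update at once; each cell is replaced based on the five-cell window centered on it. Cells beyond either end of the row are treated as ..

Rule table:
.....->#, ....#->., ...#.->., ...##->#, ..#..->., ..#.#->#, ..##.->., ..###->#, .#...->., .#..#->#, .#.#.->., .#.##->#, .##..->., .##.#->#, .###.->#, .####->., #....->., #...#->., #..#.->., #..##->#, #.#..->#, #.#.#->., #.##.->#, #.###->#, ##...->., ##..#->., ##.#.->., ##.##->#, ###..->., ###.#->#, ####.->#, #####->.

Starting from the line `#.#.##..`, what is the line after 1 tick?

#..##...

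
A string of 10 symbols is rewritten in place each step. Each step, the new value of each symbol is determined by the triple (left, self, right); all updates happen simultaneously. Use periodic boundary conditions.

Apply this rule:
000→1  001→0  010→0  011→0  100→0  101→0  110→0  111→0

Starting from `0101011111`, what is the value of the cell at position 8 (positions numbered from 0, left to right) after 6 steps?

1

0000000000
1111111111
0000000000  (repeats step 1; period 2)
step 6: 1111111111
position 8 holds 1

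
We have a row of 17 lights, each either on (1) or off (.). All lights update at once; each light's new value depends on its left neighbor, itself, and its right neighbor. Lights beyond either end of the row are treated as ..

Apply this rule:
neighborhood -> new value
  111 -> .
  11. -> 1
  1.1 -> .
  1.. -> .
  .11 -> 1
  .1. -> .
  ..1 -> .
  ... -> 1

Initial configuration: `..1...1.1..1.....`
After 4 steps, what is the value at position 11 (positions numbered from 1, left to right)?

1...1........1111
..1...111111.1..1
1...1.1....1.....
..1.....11...1111
position 11 holds .

.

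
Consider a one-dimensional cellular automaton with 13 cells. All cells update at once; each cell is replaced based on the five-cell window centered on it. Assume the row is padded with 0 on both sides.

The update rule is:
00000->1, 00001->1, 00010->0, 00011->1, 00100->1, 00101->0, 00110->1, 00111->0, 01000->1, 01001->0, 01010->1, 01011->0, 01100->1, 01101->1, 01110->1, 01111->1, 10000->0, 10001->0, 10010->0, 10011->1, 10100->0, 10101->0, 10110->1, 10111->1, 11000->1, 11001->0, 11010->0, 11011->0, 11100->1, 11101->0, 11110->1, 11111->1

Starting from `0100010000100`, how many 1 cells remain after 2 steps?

9

step 1: 0110011010110
step 2: 1110111000111
count of 1: 9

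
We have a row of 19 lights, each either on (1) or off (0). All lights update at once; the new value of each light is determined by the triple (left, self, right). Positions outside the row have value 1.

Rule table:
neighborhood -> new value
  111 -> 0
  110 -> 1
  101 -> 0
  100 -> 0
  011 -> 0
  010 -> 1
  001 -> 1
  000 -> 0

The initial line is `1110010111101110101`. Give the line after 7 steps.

0010110000100010100
0110010001100110101
0010110010101010100
0110010110101010101
0010110010101010100  (repeats step 3; period 2)
step 7: 0010110010101010100

0010110010101010100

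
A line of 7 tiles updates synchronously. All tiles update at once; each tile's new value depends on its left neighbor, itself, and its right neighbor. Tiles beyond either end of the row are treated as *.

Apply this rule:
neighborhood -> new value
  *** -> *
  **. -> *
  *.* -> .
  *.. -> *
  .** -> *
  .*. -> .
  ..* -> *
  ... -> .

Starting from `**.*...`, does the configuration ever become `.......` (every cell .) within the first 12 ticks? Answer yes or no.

no

**..*.*
****..*
*******
*******  (fixed point — unchanged through tick 12)
tick 12 is *******, still not uniform .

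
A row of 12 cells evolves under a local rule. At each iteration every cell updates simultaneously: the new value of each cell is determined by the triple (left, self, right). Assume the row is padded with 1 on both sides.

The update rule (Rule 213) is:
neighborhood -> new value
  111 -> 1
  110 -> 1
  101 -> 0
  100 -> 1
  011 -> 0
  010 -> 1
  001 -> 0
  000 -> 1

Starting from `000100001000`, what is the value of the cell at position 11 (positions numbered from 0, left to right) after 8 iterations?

110111101110
110011100110
111001110010
111100111010
111110011010
111111001010
111111101010
111111101010
position 11 holds 0

0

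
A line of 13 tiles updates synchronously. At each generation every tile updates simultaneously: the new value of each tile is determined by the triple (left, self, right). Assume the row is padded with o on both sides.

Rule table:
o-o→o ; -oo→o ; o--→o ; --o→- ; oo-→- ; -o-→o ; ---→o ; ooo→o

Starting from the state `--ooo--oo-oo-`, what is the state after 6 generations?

generation 1: o-oo-o-o-oo-o
generation 2: -oo-oooooo-oo
generation 3: oo-oooooo-ooo
generation 4: o-oooooo-oooo
generation 5: -oooooo-ooooo
generation 6: oooooo-oooooo

oooooo-oooooo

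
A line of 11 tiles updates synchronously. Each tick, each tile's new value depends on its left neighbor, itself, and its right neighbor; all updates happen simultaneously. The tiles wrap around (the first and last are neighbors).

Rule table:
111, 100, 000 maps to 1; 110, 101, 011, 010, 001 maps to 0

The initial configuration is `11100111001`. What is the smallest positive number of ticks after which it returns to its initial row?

tick 1: 11010010100
tick 2: 00001000010
tick 3: 11100111001

3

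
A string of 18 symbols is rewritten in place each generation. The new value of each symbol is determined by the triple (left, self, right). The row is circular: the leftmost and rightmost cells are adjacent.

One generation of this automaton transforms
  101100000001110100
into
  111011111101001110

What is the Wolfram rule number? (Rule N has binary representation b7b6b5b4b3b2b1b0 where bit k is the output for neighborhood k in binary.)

61

position 12: 111 → 0  (bit 7 = 0)
position 3: 110 → 0  (bit 6 = 0)
position 1: 101 → 1  (bit 5 = 1)
position 4: 100 → 1  (bit 4 = 1)
position 2: 011 → 1  (bit 3 = 1)
position 0: 010 → 1  (bit 2 = 1)
position 10: 001 → 0  (bit 1 = 0)
position 5: 000 → 1  (bit 0 = 1)
bits b7..b0 = 00111101 = 61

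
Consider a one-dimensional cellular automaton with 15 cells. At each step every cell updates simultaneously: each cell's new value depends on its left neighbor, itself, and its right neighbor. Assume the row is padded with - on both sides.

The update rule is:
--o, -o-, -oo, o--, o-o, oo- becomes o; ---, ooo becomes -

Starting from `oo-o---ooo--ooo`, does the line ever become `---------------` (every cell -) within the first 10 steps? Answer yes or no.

step 1: ooooo-oo-oooo-o
step 2: o---oooooo--ooo
step 3: oo-oo----oooo-o
step 4: oooooo--oo--ooo
step 5: o----oooooooo-o
step 6: oo--oo------ooo
step 7: ooooooo----oo-o
step 8: o-----oo--ooooo
step 9: oo---oooooo---o
step 10: ooo-oo----oo-oo
step 10 is ooo-oo----oo-oo, still not uniform -

no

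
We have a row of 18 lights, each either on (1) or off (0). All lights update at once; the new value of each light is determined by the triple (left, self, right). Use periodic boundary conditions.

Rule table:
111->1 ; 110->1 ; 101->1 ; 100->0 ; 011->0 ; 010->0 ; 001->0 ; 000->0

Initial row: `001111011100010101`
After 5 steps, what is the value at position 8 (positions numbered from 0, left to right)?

step 1: 000111101100001010
step 2: 000011110100000100
step 3: 000001111000000000
step 4: 000000111000000000
step 5: 000000011000000000
position 8 holds 1

1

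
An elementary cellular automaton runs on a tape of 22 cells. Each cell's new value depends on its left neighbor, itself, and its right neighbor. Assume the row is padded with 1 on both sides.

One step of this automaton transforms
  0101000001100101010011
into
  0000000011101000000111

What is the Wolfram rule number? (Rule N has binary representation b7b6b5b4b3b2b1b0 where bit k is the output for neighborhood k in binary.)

position 21: 111 → 1  (bit 7 = 1)
position 10: 110 → 1  (bit 6 = 1)
position 0: 101 → 0  (bit 5 = 0)
position 4: 100 → 0  (bit 4 = 0)
position 9: 011 → 1  (bit 3 = 1)
position 1: 010 → 0  (bit 2 = 0)
position 8: 001 → 1  (bit 1 = 1)
position 5: 000 → 0  (bit 0 = 0)
bits b7..b0 = 11001010 = 202

202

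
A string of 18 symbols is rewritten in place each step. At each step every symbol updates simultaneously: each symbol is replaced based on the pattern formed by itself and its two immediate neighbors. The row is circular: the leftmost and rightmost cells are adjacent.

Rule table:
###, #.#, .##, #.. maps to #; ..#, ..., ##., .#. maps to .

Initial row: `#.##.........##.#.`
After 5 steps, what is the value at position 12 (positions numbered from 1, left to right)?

.##.#........#.#.#
##.#.#........#.#.
#.#.#.#........#.#
.#.#.#.#........##
#.#.#.#.#.......#.
position 12 holds .

.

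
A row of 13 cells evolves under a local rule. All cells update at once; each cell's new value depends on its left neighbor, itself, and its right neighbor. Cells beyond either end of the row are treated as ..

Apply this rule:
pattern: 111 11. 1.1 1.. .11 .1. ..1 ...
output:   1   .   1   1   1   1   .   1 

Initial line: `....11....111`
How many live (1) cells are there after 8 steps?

step 1: 111.1.111.11.
step 2: 11.11111.11.1
step 3: 1.11111.11.11
step 4: 111111.11.11.
step 5: 11111.11.11.1
step 6: 1111.11.11.11
step 7: 111.11.11.11.
step 8: 11.11.11.11.1
count of 1: 9

9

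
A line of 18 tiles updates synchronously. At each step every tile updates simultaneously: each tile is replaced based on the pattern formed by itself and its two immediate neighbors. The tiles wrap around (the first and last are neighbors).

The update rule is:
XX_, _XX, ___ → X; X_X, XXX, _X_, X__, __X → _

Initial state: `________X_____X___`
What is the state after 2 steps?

______X_X_X_X_X_X_

step 1: XXXXXXX___XXX___XX
step 2: ______X_X_X_X_X_X_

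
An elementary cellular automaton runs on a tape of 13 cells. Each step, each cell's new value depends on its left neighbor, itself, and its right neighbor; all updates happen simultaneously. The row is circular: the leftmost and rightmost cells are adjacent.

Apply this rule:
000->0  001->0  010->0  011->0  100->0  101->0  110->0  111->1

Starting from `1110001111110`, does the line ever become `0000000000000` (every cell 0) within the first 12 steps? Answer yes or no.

yes

step 1: 0100000111100
step 2: 0000000011000
step 3: 0000000000000
all cells are 0 at step 3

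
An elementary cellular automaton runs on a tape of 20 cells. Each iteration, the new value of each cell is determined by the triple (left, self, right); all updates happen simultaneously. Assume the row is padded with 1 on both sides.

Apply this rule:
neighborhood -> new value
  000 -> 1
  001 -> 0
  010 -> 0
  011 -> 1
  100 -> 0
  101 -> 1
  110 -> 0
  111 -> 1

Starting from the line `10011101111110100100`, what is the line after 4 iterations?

00011011111101000000
01010111111010011110
10101111110100011101
01011111101001011011

01011111101001011011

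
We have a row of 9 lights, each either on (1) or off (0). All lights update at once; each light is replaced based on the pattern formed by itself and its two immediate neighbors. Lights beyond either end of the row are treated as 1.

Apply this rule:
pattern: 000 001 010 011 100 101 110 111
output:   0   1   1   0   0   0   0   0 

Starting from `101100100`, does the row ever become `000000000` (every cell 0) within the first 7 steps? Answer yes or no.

no

000001101
000010000
000110001
001000010
011000110
000001000
000011001
step 7 is 000011001, still not uniform 0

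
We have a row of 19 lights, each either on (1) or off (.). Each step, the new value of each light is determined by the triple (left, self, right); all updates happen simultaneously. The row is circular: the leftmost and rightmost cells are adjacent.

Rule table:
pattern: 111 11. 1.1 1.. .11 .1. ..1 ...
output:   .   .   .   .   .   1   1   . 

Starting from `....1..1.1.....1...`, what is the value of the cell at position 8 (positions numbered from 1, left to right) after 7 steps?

...11.11.1....11...
..1......1...1.....
.11.....11..11.....
1......1...1.......
1.....11..11......1
.....1...1.......1.
....11..11......11.
position 8 holds .

.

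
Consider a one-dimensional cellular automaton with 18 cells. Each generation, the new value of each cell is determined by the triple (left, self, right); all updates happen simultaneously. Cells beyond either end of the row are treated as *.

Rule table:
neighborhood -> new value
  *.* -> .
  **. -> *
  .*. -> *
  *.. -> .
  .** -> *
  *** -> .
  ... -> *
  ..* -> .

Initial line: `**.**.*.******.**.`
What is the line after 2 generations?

.*.**.*.*.**.*.**.

.*.**.*.*....*.**.
.*.**.*.*.**.*.**.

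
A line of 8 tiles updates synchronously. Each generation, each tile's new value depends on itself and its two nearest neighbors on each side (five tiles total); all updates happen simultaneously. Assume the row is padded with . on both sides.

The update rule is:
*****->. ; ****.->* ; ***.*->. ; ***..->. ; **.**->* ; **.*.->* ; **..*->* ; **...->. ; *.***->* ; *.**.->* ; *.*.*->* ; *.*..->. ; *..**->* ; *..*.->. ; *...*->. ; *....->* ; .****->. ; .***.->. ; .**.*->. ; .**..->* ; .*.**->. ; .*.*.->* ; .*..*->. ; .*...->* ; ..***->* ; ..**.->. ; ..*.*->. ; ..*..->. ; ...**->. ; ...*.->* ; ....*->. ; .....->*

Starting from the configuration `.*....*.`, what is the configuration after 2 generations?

*.**.*.*
..*.***.

..*.***.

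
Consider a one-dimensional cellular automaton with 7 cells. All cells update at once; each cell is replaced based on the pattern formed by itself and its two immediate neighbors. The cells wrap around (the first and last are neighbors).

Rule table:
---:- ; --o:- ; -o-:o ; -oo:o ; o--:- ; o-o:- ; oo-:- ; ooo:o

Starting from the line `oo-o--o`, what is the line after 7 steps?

---o--o

step 1: o--o--o
step 2: ---o--o
step 3: ---o--o  (fixed point — unchanged through step 7)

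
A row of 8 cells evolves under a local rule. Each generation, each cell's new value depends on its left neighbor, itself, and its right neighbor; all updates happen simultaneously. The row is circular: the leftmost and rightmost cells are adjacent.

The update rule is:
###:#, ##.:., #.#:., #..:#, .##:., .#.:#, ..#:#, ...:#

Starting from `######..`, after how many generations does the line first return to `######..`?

6

.####.##
..##....
##..####
#.##.###
......##
######..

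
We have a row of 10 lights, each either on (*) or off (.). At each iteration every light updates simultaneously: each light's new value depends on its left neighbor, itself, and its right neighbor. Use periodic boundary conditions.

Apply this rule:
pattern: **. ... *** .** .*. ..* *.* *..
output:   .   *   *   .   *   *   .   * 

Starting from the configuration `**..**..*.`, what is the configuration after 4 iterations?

..**..***.
**..**.*.*
*.**...*..
*...******

*...******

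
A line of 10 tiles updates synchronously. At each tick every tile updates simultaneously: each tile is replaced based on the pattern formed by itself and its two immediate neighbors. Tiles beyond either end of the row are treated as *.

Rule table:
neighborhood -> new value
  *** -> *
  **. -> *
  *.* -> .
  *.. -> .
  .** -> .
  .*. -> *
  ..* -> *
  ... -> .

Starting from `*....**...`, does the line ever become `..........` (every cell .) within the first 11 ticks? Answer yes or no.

*...*.*..*
*..**.*.*.
*.*.*.*.*.
*.*.*.*.*.  (fixed point — unchanged through tick 11)
tick 11 is *.*.*.*.*., still not uniform .

no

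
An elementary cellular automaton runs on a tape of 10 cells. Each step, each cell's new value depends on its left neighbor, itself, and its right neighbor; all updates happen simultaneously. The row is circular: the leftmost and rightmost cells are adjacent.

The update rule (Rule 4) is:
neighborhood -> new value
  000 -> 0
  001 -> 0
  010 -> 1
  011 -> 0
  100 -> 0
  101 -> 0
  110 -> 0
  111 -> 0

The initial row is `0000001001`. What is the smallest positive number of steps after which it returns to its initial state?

1

0000001001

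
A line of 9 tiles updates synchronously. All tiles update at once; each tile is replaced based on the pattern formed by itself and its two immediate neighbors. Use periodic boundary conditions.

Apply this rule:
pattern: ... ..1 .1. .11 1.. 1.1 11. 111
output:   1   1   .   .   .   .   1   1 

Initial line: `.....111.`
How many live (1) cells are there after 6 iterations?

11111.11.
.1111..1.
1.111.1..
...11...1
.11.1.11.
1.1....1.
count of 1: 3

3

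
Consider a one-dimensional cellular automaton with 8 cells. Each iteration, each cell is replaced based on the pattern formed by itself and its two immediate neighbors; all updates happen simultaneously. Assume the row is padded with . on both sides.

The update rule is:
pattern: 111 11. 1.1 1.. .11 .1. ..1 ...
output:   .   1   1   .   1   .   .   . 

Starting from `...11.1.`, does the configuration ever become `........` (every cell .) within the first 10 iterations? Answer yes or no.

...111..
...1.1..
....1...
........
all cells are . at iteration 4

yes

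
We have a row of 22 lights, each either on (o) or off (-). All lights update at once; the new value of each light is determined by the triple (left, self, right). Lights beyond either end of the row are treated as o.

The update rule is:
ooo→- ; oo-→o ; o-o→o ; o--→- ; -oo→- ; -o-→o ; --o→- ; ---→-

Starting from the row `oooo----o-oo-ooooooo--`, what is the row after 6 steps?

---o--------o------o--

---o----oo-oo------o--
---o-----oo-o------o--
---o------ooo------o--
---o--------o------o--
---o--------o------o--  (fixed point — unchanged through step 6)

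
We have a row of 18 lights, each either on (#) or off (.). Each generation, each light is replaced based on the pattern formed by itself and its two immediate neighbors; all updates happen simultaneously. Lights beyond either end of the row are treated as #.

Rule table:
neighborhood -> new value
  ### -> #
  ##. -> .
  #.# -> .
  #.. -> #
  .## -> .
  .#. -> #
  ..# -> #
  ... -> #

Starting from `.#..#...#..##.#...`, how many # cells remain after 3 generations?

11

generation 1: .##########...####
generation 2: ..########.###.###
generation 3: ##.######...#...##
count of #: 11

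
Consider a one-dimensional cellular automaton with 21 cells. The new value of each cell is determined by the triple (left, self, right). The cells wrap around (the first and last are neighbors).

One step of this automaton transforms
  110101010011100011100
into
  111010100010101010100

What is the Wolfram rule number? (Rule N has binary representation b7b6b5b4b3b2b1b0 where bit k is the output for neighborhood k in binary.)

105

position 11: 111 → 0  (bit 7 = 0)
position 1: 110 → 1  (bit 6 = 1)
position 2: 101 → 1  (bit 5 = 1)
position 8: 100 → 0  (bit 4 = 0)
position 0: 011 → 1  (bit 3 = 1)
position 3: 010 → 0  (bit 2 = 0)
position 9: 001 → 0  (bit 1 = 0)
position 14: 000 → 1  (bit 0 = 1)
bits b7..b0 = 01101001 = 105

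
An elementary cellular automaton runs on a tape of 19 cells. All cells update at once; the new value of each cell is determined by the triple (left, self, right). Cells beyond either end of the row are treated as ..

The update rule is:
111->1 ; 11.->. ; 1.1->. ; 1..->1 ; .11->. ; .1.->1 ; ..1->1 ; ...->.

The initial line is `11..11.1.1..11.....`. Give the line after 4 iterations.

..11...1.111..1....
.1..1.11..1.1111...
11111...111..11.1..
.111.1.1.1.11...11.

.111.1.1.1.11...11.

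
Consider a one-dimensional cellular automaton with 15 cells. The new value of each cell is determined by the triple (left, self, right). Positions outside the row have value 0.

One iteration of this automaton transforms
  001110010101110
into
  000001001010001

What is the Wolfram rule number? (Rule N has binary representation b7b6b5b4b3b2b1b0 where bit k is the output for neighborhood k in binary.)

position 3: 111 → 0  (bit 7 = 0)
position 4: 110 → 0  (bit 6 = 0)
position 8: 101 → 1  (bit 5 = 1)
position 5: 100 → 1  (bit 4 = 1)
position 2: 011 → 0  (bit 3 = 0)
position 7: 010 → 0  (bit 2 = 0)
position 1: 001 → 0  (bit 1 = 0)
position 0: 000 → 0  (bit 0 = 0)
bits b7..b0 = 00110000 = 48

48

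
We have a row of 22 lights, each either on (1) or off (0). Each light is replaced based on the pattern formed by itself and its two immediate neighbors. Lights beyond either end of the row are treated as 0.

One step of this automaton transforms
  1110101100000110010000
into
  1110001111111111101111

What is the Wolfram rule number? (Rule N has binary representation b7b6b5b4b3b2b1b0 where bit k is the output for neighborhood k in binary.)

219

position 1: 111 → 1  (bit 7 = 1)
position 2: 110 → 1  (bit 6 = 1)
position 3: 101 → 0  (bit 5 = 0)
position 8: 100 → 1  (bit 4 = 1)
position 0: 011 → 1  (bit 3 = 1)
position 4: 010 → 0  (bit 2 = 0)
position 12: 001 → 1  (bit 1 = 1)
position 9: 000 → 1  (bit 0 = 1)
bits b7..b0 = 11011011 = 219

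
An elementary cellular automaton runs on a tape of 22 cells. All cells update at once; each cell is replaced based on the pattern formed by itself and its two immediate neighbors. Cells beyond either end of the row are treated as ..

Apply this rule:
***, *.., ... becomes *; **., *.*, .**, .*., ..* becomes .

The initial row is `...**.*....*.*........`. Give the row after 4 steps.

step 1: **.....***....********
step 2: ..****..*.***..******.
step 3: *..**.*....*.*..****.*
step 4: .*.....***....*..**...

.*.....***....*..**...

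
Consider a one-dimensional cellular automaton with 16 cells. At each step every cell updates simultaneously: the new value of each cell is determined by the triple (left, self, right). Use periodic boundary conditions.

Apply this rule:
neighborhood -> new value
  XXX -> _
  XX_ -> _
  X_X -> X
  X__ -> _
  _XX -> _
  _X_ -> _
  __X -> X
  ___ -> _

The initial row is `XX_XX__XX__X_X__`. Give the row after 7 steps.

__X___X___X_X__X
_X___X___X_X__X_
X___X___X_X__X__
___X___X_X__X__X
__X___X_X__X__X_
_X___X_X__X__X__
X___X_X__X__X___

X___X_X__X__X___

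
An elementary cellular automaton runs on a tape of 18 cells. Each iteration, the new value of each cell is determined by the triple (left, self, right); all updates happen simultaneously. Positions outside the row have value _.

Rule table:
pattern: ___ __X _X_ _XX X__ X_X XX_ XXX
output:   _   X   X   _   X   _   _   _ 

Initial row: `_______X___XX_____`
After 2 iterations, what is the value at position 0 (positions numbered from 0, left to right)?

_

______XXX_X__X____
_____X____XXXXX___
position 0 holds _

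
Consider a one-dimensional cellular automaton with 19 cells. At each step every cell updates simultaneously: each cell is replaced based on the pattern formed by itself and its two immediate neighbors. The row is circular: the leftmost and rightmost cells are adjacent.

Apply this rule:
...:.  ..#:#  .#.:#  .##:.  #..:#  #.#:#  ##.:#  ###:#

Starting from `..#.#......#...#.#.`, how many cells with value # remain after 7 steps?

16

step 1: .#####....###.#####
step 2: #.#####..#.###.####
step 3: ##.########.###.###
step 4: ###.########.###.##
step 5: ####.########.###.#
step 6: #####.########.###.
step 7: .#####.########.###
count of #: 16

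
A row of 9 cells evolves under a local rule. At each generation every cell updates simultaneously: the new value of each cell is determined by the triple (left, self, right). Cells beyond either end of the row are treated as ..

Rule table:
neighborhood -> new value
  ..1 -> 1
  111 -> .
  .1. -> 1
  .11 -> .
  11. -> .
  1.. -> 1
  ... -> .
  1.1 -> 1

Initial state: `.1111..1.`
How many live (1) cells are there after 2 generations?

3

1....1111
11..1....
count of 1: 3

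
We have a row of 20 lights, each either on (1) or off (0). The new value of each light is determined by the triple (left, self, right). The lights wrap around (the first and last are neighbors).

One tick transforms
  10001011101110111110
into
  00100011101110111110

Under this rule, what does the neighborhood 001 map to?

0

At position 3 the neighborhood is 001; the next row has 0 there.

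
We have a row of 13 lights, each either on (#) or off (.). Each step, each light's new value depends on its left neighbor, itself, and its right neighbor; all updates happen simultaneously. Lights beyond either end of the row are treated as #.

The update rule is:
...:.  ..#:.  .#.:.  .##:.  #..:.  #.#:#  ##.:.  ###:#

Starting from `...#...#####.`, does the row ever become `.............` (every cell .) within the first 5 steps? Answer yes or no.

........###.#
.........#.#.
..........#.#
...........#.
............#
step 5 is ............#, still not uniform .

no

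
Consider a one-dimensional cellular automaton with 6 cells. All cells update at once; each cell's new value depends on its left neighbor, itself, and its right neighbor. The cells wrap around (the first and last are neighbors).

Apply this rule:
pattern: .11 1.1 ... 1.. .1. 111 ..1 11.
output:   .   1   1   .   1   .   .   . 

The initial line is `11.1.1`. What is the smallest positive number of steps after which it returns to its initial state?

..111.
1.....
1.111.
11...1
...1..
11.1.1

6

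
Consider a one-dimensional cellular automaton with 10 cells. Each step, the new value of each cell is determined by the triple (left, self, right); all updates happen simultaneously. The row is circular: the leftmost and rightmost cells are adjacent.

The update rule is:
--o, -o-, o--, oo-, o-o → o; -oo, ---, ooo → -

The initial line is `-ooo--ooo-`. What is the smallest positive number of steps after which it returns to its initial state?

step 1: o--ooo--oo
step 2: ooo--ooo--
step 3: --ooo--ooo
step 4: oo--ooo--o
step 5: -ooo--ooo-

5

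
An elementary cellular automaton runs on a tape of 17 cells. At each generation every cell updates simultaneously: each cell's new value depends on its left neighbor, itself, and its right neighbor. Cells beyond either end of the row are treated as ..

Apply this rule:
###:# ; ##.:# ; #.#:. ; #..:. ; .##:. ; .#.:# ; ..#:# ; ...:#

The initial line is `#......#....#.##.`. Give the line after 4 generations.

generation 1: #.######.####..#.
generation 2: #..#####..###.##.
generation 3: #.#.####.#.##..#.
generation 4: #.#..###.#..#.##.

#.#..###.#..#.##.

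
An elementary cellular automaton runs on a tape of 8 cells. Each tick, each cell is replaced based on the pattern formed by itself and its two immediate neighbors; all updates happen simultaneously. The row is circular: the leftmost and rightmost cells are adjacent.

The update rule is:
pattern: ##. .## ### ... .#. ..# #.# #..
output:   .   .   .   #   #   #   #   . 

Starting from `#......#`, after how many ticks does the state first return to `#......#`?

16

..#####.
##......
...#####
.##.....
#...####
..##....
##...###
...##...
###...##
....##..
####...#
.....##.
#####...
......##
.#####..
#......#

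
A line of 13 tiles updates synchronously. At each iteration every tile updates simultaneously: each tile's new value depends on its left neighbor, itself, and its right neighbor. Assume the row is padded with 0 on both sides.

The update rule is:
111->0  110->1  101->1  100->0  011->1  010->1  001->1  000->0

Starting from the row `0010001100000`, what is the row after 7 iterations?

1010110100000

0110011100000
1110110100000
1011111100000
1110000100000
1010001100000
1110011100000
1010110100000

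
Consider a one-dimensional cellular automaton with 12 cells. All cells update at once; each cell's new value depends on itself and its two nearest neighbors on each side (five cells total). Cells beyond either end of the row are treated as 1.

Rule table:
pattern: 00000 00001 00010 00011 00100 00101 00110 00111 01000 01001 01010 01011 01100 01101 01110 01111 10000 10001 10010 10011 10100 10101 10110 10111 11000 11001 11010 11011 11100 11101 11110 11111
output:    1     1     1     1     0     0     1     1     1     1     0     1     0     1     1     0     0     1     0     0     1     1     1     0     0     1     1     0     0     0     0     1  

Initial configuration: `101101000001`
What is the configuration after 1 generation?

001111101111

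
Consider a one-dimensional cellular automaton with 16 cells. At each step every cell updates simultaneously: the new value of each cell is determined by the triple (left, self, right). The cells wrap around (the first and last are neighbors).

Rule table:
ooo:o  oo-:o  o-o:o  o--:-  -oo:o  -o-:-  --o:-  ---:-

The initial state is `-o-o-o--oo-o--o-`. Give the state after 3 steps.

--------ooo-----

--o-o---ooo-----
---o----ooo-----
--------ooo-----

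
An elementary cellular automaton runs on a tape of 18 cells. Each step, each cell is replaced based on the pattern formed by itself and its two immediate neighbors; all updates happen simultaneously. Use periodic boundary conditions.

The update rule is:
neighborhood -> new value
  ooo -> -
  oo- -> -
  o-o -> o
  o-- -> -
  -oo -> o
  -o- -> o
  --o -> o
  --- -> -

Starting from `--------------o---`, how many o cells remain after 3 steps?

2

step 1: -------------oo---
step 2: ------------oo----
step 3: -----------oo-----
count of o: 2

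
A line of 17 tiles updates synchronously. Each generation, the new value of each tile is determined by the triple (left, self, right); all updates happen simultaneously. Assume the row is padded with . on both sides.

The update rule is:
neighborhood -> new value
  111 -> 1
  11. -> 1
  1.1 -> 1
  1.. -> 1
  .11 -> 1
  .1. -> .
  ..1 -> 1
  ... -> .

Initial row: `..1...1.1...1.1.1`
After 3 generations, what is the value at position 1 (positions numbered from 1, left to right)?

.

.1.1.1.1.1.1.1.1.
1.1.1.1.1.1.1.1.1
.1.1.1.1.1.1.1.1.
position 1 holds .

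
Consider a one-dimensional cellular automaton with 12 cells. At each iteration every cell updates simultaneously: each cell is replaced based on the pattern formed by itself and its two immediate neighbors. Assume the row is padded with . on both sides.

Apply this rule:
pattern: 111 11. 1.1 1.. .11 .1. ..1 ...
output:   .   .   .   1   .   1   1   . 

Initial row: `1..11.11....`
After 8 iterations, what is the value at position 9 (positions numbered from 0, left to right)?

111.....1...
...1...111..
..111.1...1.
.1....11.111
111..1......
...1111.....
..1....1....
.111..111...
position 9 holds .

.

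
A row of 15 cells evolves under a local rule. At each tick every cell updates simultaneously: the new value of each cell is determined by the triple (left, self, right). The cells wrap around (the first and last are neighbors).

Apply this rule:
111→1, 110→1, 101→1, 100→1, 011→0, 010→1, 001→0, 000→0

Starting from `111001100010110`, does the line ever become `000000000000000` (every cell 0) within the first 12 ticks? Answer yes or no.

011100110011011
101110011001101
110111001100110
011011100110011
101101110011001
110110111001100
011011011100110
001101101110011
100110110111001
110011011011100
011001101101110
001100110110111
tick 12 is 001100110110111, still not uniform 0

no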